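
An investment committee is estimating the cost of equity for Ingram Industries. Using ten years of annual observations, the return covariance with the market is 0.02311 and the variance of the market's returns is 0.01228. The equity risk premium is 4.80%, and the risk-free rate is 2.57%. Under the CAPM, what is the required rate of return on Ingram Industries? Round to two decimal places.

11.60%

β = Cov(R_i, R_m) / Var(R_m) = 0.02311 / 0.01228 = 1.8819
E(R) = R_f + β × MRP = 2.57% + 1.8819 × 4.80% = 11.60%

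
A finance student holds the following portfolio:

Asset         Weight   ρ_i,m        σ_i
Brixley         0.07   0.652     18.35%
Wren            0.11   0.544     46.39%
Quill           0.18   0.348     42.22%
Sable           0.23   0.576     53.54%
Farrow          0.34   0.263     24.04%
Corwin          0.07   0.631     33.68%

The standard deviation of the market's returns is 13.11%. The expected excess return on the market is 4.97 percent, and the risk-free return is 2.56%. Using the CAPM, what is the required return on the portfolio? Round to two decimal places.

β_Brixley = 0.652 × 18.35% / 13.11% = 0.9126
β_Wren = 0.544 × 46.39% / 13.11% = 1.9250
β_Quill = 0.348 × 42.22% / 13.11% = 1.1207
β_Sable = 0.576 × 53.54% / 13.11% = 2.3523
β_Farrow = 0.263 × 24.04% / 13.11% = 0.4823
β_Corwin = 0.631 × 33.68% / 13.11% = 1.6211
β_P = Σ w_i β_i = 0.07×0.9126 + 0.11×1.9250 + 0.18×1.1207 + 0.23×2.3523 + 0.34×0.4823 + 0.07×1.6211 = 1.2958
E(R_P) = R_f + β_P × MRP = 2.56% + 1.2958 × 4.97% = 9.00%

9.00%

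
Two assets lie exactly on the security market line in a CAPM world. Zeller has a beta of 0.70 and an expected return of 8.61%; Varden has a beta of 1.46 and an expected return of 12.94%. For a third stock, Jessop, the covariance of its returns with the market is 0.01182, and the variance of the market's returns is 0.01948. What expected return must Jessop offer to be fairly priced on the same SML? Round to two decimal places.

8.08%

MRP = (12.94% − 8.61%) / (1.46 − 0.70) = 5.6974%
R_f = 8.61% − 0.70 × 5.6974% = 4.6218%
β_Jessop = Cov / Var(R_m) = 0.01182 / 0.01948 = 0.6068
E(R_Jessop) = R_f + β × MRP = 4.6218% + 0.6068 × 5.6974% = 8.08%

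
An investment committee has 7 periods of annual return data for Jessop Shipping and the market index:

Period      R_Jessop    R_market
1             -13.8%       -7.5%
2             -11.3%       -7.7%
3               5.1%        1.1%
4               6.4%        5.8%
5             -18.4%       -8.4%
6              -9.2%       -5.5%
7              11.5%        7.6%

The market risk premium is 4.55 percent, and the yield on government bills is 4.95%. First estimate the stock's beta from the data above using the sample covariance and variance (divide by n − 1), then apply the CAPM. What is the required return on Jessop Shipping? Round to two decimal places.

Mean R_i = (-13.8 − 11.3 + 5.1 + 6.4 − 18.4 − 9.2 + 11.5) / 7 = -4.2429%
Mean R_m = (-7.5 − 7.7 + 1.1 + 5.8 − 8.4 − 5.5 + 7.6) / 7 = -2.0857%
Σ(R_i − R̄_i)(R_m − R̄_m) = 463.8543  ⇒  Cov = 463.8543 / 6 = 77.3091
Σ(R_m − R̄_m)² = 278.5086  ⇒  Var(R_m) = 278.5086 / 6 = 46.4181
β = Cov / Var(R_m) = 77.3091 / 46.4181 = 1.6655
E(R) = R_f + β × MRP = 4.95% + 1.6655 × 4.55% = 12.53%

12.53%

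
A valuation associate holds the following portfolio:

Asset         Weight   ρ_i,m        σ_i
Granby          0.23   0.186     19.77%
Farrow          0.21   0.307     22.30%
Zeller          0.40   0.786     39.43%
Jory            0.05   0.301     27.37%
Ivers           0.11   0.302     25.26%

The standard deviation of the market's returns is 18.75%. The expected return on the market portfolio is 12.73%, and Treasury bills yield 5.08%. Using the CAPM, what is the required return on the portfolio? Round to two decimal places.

11.58%

β_Granby = 0.186 × 19.77% / 18.75% = 0.1961
β_Farrow = 0.307 × 22.30% / 18.75% = 0.3651
β_Zeller = 0.786 × 39.43% / 18.75% = 1.6529
β_Jory = 0.301 × 27.37% / 18.75% = 0.4394
β_Ivers = 0.302 × 25.26% / 18.75% = 0.4069
β_P = Σ w_i β_i = 0.23×0.1961 + 0.21×0.3651 + 0.40×1.6529 + 0.05×0.4394 + 0.11×0.4069 = 0.8497
MRP = 12.73% − 5.08% = 7.65%
E(R_P) = R_f + β_P × MRP = 5.08% + 0.8497 × 7.65% = 11.58%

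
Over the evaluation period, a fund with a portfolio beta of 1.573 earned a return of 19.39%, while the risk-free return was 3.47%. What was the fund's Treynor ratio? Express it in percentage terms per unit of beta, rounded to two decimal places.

Treynor = (R_P − R_f) / β_P = (19.39% − 3.47%) / 1.5730 = 15.92% / 1.5730 = 10.12%

10.12%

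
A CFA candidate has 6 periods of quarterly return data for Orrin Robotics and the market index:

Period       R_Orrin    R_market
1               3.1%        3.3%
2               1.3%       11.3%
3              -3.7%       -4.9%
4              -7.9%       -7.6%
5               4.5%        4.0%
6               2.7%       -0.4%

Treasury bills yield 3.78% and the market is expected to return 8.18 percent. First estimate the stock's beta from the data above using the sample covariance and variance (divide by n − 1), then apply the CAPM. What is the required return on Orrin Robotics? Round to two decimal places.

Mean R_i = (3.1 + 1.3 − 3.7 − 7.9 + 4.5 + 2.7) / 6 = 0.0000%
Mean R_m = (3.3 + 11.3 − 4.9 − 7.6 + 4.0 − 0.4) / 6 = 0.9500%
Σ(R_i − R̄_i)(R_m − R̄_m) = 120.0100  ⇒  Cov = 120.0100 / 5 = 24.0020
Σ(R_m − R̄_m)² = 231.0950  ⇒  Var(R_m) = 231.0950 / 5 = 46.2190
β = Cov / Var(R_m) = 24.0020 / 46.2190 = 0.5193
MRP = 8.18% − 3.78% = 4.40%
E(R) = R_f + β × MRP = 3.78% + 0.5193 × 4.40% = 6.06%

6.06%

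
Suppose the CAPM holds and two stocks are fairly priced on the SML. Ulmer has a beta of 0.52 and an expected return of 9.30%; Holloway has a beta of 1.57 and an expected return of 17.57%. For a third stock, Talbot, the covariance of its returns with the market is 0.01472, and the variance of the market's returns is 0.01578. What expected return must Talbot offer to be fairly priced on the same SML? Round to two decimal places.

MRP = (17.57% − 9.30%) / (1.57 − 0.52) = 7.8762%
R_f = 9.30% − 0.52 × 7.8762% = 5.2044%
β_Talbot = Cov / Var(R_m) = 0.01472 / 0.01578 = 0.9328
E(R_Talbot) = R_f + β × MRP = 5.2044% + 0.9328 × 7.8762% = 12.55%

12.55%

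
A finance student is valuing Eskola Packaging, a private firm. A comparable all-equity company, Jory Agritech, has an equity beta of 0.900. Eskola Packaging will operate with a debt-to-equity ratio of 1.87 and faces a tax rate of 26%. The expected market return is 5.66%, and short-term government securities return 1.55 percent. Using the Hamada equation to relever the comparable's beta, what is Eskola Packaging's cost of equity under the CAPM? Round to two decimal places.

β_L = β_U × [1 + (1 − t)(D/E)] = 0.900 × [1 + (1 − 0.26) × 1.87]
    = 0.900 × [1 + 0.74 × 1.87] = 0.900 × 2.3838 = 2.1454
MRP = 5.66% − 1.55% = 4.11%
E(R) = R_f + β_L × MRP = 1.55% + 2.1454 × 4.11% = 10.37%

10.37%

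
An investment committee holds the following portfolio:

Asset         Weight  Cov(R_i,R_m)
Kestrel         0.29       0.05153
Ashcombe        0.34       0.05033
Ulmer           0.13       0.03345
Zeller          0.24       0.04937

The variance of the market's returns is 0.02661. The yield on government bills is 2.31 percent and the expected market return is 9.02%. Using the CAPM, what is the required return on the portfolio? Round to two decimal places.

14.48%

β_Kestrel = 0.05153 / 0.02661 = 1.9365
β_Ashcombe = 0.05033 / 0.02661 = 1.8914
β_Ulmer = 0.03345 / 0.02661 = 1.2570
β_Zeller = 0.04937 / 0.02661 = 1.8553
β_P = Σ w_i β_i = 0.29×1.9365 + 0.34×1.8914 + 0.13×1.2570 + 0.24×1.8553 = 1.8133
MRP = 9.02% − 2.31% = 6.71%
E(R_P) = R_f + β_P × MRP = 2.31% + 1.8133 × 6.71% = 14.48%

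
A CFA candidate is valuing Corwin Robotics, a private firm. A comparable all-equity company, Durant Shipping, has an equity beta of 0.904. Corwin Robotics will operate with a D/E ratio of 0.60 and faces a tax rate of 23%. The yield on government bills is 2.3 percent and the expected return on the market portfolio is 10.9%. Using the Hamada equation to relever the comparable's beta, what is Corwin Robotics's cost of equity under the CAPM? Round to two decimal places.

13.67%

β_L = β_U × [1 + (1 − t)(D/E)] = 0.904 × [1 + (1 − 0.23) × 0.60]
    = 0.904 × [1 + 0.77 × 0.60] = 0.904 × 1.4620 = 1.3216
MRP = 10.9% − 2.3% = 8.60%
E(R) = R_f + β_L × MRP = 2.3% + 1.3216 × 8.6% = 13.67%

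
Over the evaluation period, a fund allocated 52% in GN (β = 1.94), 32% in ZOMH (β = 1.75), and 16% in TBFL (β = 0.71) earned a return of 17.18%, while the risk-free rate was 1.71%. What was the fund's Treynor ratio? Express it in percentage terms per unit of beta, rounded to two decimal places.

9.20%

β_P = 0.52×1.94 + 0.32×1.75 + 0.16×0.71 = 1.6824
Treynor = (R_P − R_f) / β_P = (17.18% − 1.71%) / 1.6824 = 15.47% / 1.6824 = 9.20%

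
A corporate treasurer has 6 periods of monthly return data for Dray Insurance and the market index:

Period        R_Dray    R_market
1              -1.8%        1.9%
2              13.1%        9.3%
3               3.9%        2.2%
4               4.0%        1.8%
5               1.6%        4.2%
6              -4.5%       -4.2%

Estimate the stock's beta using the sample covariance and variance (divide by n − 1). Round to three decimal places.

Mean R_i = (-1.8 + 13.1 + 3.9 + 4.0 + 1.6 − 4.5) / 6 = 2.7167%
Mean R_m = (1.9 + 9.3 + 2.2 + 1.8 + 4.2 − 4.2) / 6 = 2.5333%
Σ(R_i − R̄_i)(R_m − R̄_m) = 118.5167  ⇒  Cov = 118.5167 / 5 = 23.7033
Σ(R_m − R̄_m)² = 94.9533  ⇒  Var(R_m) = 94.9533 / 5 = 18.9907
β = Cov / Var(R_m) = 23.7033 / 18.9907 = 1.2482

1.248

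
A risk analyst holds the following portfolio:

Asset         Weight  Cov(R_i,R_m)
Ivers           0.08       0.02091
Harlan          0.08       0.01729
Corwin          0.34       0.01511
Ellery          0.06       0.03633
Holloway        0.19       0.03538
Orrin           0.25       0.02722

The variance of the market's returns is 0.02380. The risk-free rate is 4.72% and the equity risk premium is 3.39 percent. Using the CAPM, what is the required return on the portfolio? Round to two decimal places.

8.12%

β_Ivers = 0.02091 / 0.02380 = 0.8786
β_Harlan = 0.01729 / 0.02380 = 0.7265
β_Corwin = 0.01511 / 0.02380 = 0.6349
β_Ellery = 0.03633 / 0.02380 = 1.5265
β_Holloway = 0.03538 / 0.02380 = 1.4866
β_Orrin = 0.02722 / 0.02380 = 1.1437
β_P = Σ w_i β_i = 0.08×0.8786 + 0.08×0.7265 + 0.34×0.6349 + 0.06×1.5265 + 0.19×1.4866 + 0.25×1.1437 = 1.0042
E(R_P) = R_f + β_P × MRP = 4.72% + 1.0042 × 3.39% = 8.12%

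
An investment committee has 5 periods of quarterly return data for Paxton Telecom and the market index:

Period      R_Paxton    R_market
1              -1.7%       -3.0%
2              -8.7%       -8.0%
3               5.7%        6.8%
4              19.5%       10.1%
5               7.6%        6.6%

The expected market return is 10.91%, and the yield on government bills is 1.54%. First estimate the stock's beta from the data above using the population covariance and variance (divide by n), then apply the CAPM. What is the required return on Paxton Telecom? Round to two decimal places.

13.76%

Mean R_i = (-1.7 − 8.7 + 5.7 + 19.5 + 7.6) / 5 = 4.4800%
Mean R_m = (-3.0 − 8.0 + 6.8 + 10.1 + 6.6) / 5 = 2.5000%
Σ(R_i − R̄_i)(R_m − R̄_m) = 304.5700  ⇒  Cov = 304.5700 / 5 = 60.9140
Σ(R_m − R̄_m)² = 233.5600  ⇒  Var(R_m) = 233.5600 / 5 = 46.7120
β = Cov / Var(R_m) = 60.9140 / 46.7120 = 1.3040
MRP = 10.91% − 1.54% = 9.37%
E(R) = R_f + β × MRP = 1.54% + 1.3040 × 9.37% = 13.76%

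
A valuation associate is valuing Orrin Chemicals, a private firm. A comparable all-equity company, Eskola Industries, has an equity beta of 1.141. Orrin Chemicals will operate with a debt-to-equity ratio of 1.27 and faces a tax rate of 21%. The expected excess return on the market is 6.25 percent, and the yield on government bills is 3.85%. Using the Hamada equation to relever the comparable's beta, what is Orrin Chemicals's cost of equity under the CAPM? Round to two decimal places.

β_L = β_U × [1 + (1 − t)(D/E)] = 1.141 × [1 + (1 − 0.21) × 1.27]
    = 1.141 × [1 + 0.79 × 1.27] = 1.141 × 2.0033 = 2.2858
E(R) = R_f + β_L × MRP = 3.85% + 2.2858 × 6.25% = 18.14%

18.14%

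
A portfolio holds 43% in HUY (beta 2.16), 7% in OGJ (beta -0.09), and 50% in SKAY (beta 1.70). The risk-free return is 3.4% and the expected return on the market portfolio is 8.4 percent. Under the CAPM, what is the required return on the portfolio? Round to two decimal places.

12.26%

β_P = Σ w_i β_i = 0.43×2.16 + 0.07×-0.09 + 0.50×1.70 = 1.7725
MRP = 8.4% − 3.4% = 5.00%
E(R_P) = R_f + β_P × MRP = 3.4% + 1.7725 × 5.0% = 12.26%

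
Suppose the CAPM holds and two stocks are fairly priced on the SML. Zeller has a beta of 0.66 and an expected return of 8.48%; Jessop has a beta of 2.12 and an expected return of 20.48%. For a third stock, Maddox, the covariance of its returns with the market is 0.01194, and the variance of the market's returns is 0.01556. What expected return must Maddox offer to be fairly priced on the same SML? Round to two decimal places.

9.36%

MRP = (20.48% − 8.48%) / (2.12 − 0.66) = 8.2192%
R_f = 8.48% − 0.66 × 8.2192% = 3.0553%
β_Maddox = Cov / Var(R_m) = 0.01194 / 0.01556 = 0.7674
E(R_Maddox) = R_f + β × MRP = 3.0553% + 0.7674 × 8.2192% = 9.36%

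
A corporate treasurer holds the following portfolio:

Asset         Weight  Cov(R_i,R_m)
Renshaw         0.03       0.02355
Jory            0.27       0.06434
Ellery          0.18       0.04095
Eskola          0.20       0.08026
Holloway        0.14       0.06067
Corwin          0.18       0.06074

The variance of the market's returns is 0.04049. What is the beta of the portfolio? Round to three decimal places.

1.505

β_Renshaw = 0.02355 / 0.04049 = 0.5816
β_Jory = 0.06434 / 0.04049 = 1.5890
β_Ellery = 0.04095 / 0.04049 = 1.0114
β_Eskola = 0.08026 / 0.04049 = 1.9822
β_Holloway = 0.06067 / 0.04049 = 1.4984
β_Corwin = 0.06074 / 0.04049 = 1.5001
β_P = Σ w_i β_i = 0.03×0.5816 + 0.27×1.5890 + 0.18×1.0114 + 0.20×1.9822 + 0.14×1.4984 + 0.18×1.5001 = 1.5048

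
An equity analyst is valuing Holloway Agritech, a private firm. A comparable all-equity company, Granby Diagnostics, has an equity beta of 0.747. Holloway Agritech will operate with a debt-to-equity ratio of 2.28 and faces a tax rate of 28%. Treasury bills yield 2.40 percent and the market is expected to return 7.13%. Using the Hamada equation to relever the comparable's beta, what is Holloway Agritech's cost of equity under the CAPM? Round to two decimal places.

β_L = β_U × [1 + (1 − t)(D/E)] = 0.747 × [1 + (1 − 0.28) × 2.28]
    = 0.747 × [1 + 0.72 × 2.28] = 0.747 × 2.6416 = 1.9733
MRP = 7.13% − 2.40% = 4.73%
E(R) = R_f + β_L × MRP = 2.40% + 1.9733 × 4.73% = 11.73%

11.73%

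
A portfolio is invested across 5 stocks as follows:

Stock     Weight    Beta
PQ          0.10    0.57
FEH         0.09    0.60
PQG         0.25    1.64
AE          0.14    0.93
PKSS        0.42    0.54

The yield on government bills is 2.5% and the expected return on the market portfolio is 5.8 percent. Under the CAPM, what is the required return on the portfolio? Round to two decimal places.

5.40%

β_P = Σ w_i β_i = 0.10×0.57 + 0.09×0.60 + 0.25×1.64 + 0.14×0.93 + 0.42×0.54 = 0.8780
MRP = 5.8% − 2.5% = 3.30%
E(R_P) = R_f + β_P × MRP = 2.5% + 0.8780 × 3.3% = 5.40%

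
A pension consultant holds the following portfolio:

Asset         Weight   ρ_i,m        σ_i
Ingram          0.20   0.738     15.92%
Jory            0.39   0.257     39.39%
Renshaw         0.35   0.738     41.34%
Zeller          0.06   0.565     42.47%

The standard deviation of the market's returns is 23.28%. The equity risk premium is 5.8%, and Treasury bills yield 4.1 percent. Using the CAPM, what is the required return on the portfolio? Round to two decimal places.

8.69%

β_Ingram = 0.738 × 15.92% / 23.28% = 0.5047
β_Jory = 0.257 × 39.39% / 23.28% = 0.4348
β_Renshaw = 0.738 × 41.34% / 23.28% = 1.3105
β_Zeller = 0.565 × 42.47% / 23.28% = 1.0307
β_P = Σ w_i β_i = 0.20×0.5047 + 0.39×0.4348 + 0.35×1.3105 + 0.06×1.0307 = 0.7910
E(R_P) = R_f + β_P × MRP = 4.1% + 0.7910 × 5.8% = 8.69%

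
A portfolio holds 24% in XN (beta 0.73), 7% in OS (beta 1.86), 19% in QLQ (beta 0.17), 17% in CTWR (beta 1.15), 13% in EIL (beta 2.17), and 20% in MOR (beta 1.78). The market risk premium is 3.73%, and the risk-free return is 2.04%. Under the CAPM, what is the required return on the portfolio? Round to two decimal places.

6.41%

β_P = Σ w_i β_i = 0.24×0.73 + 0.07×1.86 + 0.19×0.17 + 0.17×1.15 + 0.13×2.17 + 0.20×1.78 = 1.1713
E(R_P) = R_f + β_P × MRP = 2.04% + 1.1713 × 3.73% = 6.41%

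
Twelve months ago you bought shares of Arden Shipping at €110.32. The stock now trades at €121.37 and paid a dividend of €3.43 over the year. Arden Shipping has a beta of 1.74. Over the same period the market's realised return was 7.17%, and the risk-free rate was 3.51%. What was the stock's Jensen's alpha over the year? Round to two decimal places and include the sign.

Realised HPR = (P1 + D1 − P0) / P0 = (121.37 + 3.43 − 110.32) / 110.32 = 14.48 / 110.32 = 13.1255%
MRP = 7.17% − 3.51% = 3.66%
CAPM required = R_f + β·MRP = 3.51% + 1.74 × 3.66% = 9.8784%
α = realised − required = 13.1255% − 9.8784% = +3.25%

+3.25%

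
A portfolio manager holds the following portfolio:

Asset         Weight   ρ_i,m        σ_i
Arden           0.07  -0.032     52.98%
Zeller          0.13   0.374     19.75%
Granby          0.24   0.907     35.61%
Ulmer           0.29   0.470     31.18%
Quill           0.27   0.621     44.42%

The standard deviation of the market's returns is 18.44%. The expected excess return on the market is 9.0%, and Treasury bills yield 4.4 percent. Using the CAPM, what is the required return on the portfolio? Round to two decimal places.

β_Arden = -0.032 × 52.98% / 18.44% = -0.0919
β_Zeller = 0.374 × 19.75% / 18.44% = 0.4006
β_Granby = 0.907 × 35.61% / 18.44% = 1.7515
β_Ulmer = 0.470 × 31.18% / 18.44% = 0.7947
β_Quill = 0.621 × 44.42% / 18.44% = 1.4959
β_P = Σ w_i β_i = 0.07×-0.0919 + 0.13×0.4006 + 0.24×1.7515 + 0.29×0.7947 + 0.27×1.4959 = 1.1004
E(R_P) = R_f + β_P × MRP = 4.4% + 1.1004 × 9.0% = 14.30%

14.30%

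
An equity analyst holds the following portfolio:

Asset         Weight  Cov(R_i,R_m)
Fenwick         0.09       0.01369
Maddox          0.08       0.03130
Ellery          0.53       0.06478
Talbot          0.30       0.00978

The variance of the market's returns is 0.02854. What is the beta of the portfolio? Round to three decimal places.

β_Fenwick = 0.01369 / 0.02854 = 0.4797
β_Maddox = 0.03130 / 0.02854 = 1.0967
β_Ellery = 0.06478 / 0.02854 = 2.2698
β_Talbot = 0.00978 / 0.02854 = 0.3427
β_P = Σ w_i β_i = 0.09×0.4797 + 0.08×1.0967 + 0.53×2.2698 + 0.30×0.3427 = 1.4367

1.437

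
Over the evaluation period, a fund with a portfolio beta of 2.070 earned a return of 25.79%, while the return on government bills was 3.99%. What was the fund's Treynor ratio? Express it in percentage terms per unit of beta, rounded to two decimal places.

Treynor = (R_P − R_f) / β_P = (25.79% − 3.99%) / 2.0700 = 21.80% / 2.0700 = 10.53%

10.53%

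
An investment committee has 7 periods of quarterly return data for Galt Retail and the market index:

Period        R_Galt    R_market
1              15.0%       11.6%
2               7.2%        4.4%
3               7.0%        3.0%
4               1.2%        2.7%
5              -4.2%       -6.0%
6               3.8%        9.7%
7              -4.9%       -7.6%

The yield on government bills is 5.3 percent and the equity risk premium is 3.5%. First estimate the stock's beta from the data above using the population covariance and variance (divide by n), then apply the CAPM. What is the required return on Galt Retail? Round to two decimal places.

8.27%

Mean R_i = (15.0 + 7.2 + 7.0 + 1.2 − 4.2 + 3.8 − 4.9) / 7 = 3.5857%
Mean R_m = (11.6 + 4.4 + 3.0 + 2.7 − 6.0 + 9.7 − 7.6) / 7 = 2.5429%
Σ(R_i − R̄_i)(R_m − R̄_m) = 265.3943  ⇒  Cov = 265.3943 / 7 = 37.9135
Σ(R_m − R̄_m)² = 312.7971  ⇒  Var(R_m) = 312.7971 / 7 = 44.6853
β = Cov / Var(R_m) = 37.9135 / 44.6853 = 0.8485
E(R) = R_f + β × MRP = 5.3% + 0.8485 × 3.5% = 8.27%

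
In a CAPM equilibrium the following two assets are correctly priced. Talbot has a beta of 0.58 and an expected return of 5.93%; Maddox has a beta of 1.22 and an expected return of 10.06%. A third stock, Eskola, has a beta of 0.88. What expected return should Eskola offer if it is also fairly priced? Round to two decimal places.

MRP (SML slope) = (10.06% − 5.93%) / (1.22 − 0.58) = 4.13% / 0.64 = 6.4531%
R_f (intercept) = 5.93% − 0.58 × 6.4531% = 2.1872%
E(R_Eskola) = R_f + β × MRP = 2.1872% + 0.88 × 6.4531% = 7.87%

7.87%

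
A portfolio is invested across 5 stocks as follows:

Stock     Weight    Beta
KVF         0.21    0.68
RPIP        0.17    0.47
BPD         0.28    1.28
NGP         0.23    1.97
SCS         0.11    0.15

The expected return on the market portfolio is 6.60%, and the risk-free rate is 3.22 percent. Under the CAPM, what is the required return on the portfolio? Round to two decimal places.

β_P = Σ w_i β_i = 0.21×0.68 + 0.17×0.47 + 0.28×1.28 + 0.23×1.97 + 0.11×0.15 = 1.0507
MRP = 6.60% − 3.22% = 3.38%
E(R_P) = R_f + β_P × MRP = 3.22% + 1.0507 × 3.38% = 6.77%

6.77%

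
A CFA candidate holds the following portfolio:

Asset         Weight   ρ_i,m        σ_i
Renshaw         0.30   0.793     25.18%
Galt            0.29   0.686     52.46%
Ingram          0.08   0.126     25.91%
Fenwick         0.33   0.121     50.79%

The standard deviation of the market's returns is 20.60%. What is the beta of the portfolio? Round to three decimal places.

0.909

β_Renshaw = 0.793 × 25.18% / 20.60% = 0.9693
β_Galt = 0.686 × 52.46% / 20.60% = 1.7470
β_Ingram = 0.126 × 25.91% / 20.60% = 0.1585
β_Fenwick = 0.121 × 50.79% / 20.60% = 0.2983
β_P = Σ w_i β_i = 0.30×0.9693 + 0.29×1.7470 + 0.08×0.1585 + 0.33×0.2983 = 0.9085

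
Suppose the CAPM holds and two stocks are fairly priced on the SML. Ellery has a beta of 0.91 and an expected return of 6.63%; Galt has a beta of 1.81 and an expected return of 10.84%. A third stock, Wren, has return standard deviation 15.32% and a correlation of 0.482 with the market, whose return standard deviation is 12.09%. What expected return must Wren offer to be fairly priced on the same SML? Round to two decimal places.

5.23%

MRP = (10.84% − 6.63%) / (1.81 − 0.91) = 4.6778%
R_f = 6.63% − 0.91 × 4.6778% = 2.3732%
β_Wren = ρ·σ_i/σ_m = 0.482 × 15.32 / 12.09 = 0.6108
E(R_Wren) = R_f + β × MRP = 2.3732% + 0.6108 × 4.6778% = 5.23%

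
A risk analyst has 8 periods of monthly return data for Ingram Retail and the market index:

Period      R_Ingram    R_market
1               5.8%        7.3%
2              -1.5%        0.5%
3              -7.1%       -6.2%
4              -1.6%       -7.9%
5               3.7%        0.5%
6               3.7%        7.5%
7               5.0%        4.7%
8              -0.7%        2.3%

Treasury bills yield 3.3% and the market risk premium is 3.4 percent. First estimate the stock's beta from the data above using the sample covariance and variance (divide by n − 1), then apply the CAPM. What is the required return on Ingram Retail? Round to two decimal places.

5.41%

Mean R_i = (5.8 − 1.5 − 7.1 − 1.6 + 3.7 + 3.7 + 5.0 − 0.7) / 8 = 0.9125%
Mean R_m = (7.3 + 0.5 − 6.2 − 7.9 + 0.5 + 7.5 + 4.7 + 2.3) / 8 = 1.0875%
Σ(R_i − R̄_i)(R_m − R̄_m) = 141.8013  ⇒  Cov = 141.8013 / 7 = 20.2573
Σ(R_m − R̄_m)² = 228.8088  ⇒  Var(R_m) = 228.8088 / 7 = 32.6870
β = Cov / Var(R_m) = 20.2573 / 32.6870 = 0.6197
E(R) = R_f + β × MRP = 3.3% + 0.6197 × 3.4% = 5.41%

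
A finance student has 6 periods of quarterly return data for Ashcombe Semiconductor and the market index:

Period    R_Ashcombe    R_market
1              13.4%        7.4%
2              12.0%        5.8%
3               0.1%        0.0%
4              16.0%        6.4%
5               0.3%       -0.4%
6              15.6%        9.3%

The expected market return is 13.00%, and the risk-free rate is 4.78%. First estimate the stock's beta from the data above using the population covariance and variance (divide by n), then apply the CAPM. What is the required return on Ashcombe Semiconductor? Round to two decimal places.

19.41%

Mean R_i = (13.4 + 12.0 + 0.1 + 16.0 + 0.3 + 15.6) / 6 = 9.5667%
Mean R_m = (7.4 + 5.8 + 0.0 + 6.4 − 0.4 + 9.3) / 6 = 4.7500%
Σ(R_i − R̄_i)(R_m − R̄_m) = 143.4700  ⇒  Cov = 143.4700 / 6 = 23.9117
Σ(R_m − R̄_m)² = 80.6350  ⇒  Var(R_m) = 80.6350 / 6 = 13.4392
β = Cov / Var(R_m) = 23.9117 / 13.4392 = 1.7793
MRP = 13.00% − 4.78% = 8.22%
E(R) = R_f + β × MRP = 4.78% + 1.7793 × 8.22% = 19.41%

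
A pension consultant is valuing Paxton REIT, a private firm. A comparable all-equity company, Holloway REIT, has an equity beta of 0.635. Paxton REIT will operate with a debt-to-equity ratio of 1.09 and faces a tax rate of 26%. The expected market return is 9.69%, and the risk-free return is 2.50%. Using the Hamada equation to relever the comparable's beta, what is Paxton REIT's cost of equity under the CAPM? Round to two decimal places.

10.75%

β_L = β_U × [1 + (1 − t)(D/E)] = 0.635 × [1 + (1 − 0.26) × 1.09]
    = 0.635 × [1 + 0.74 × 1.09] = 0.635 × 1.8066 = 1.1472
MRP = 9.69% − 2.50% = 7.19%
E(R) = R_f + β_L × MRP = 2.50% + 1.1472 × 7.19% = 10.75%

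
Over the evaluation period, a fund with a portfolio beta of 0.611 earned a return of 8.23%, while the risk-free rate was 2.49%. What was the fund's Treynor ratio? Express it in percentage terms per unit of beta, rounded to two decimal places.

Treynor = (R_P − R_f) / β_P = (8.23% − 2.49%) / 0.6110 = 5.74% / 0.6110 = 9.39%

9.39%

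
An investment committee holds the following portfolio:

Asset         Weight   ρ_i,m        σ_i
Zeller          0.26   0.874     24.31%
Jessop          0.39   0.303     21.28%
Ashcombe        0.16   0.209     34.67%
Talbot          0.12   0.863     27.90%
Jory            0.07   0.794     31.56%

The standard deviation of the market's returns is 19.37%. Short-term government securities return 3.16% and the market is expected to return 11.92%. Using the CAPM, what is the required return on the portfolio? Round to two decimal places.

9.42%

β_Zeller = 0.874 × 24.31% / 19.37% = 1.0969
β_Jessop = 0.303 × 21.28% / 19.37% = 0.3329
β_Ashcombe = 0.209 × 34.67% / 19.37% = 0.3741
β_Talbot = 0.863 × 27.90% / 19.37% = 1.2430
β_Jory = 0.794 × 31.56% / 19.37% = 1.2937
β_P = Σ w_i β_i = 0.26×1.0969 + 0.39×0.3329 + 0.16×0.3741 + 0.12×1.2430 + 0.07×1.2937 = 0.7146
MRP = 11.92% − 3.16% = 8.76%
E(R_P) = R_f + β_P × MRP = 3.16% + 0.7146 × 8.76% = 9.42%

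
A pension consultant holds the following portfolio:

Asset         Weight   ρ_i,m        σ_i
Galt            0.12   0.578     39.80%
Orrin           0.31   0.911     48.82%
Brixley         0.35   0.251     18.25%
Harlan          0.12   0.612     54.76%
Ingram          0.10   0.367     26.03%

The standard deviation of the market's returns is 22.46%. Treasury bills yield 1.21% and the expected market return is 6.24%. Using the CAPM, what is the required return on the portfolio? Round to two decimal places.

6.39%

β_Galt = 0.578 × 39.80% / 22.46% = 1.0242
β_Orrin = 0.911 × 48.82% / 22.46% = 1.9802
β_Brixley = 0.251 × 18.25% / 22.46% = 0.2040
β_Harlan = 0.612 × 54.76% / 22.46% = 1.4921
β_Ingram = 0.367 × 26.03% / 22.46% = 0.4253
β_P = Σ w_i β_i = 0.12×1.0242 + 0.31×1.9802 + 0.35×0.2040 + 0.12×1.4921 + 0.10×0.4253 = 1.0297
MRP = 6.24% − 1.21% = 5.03%
E(R_P) = R_f + β_P × MRP = 1.21% + 1.0297 × 5.03% = 6.39%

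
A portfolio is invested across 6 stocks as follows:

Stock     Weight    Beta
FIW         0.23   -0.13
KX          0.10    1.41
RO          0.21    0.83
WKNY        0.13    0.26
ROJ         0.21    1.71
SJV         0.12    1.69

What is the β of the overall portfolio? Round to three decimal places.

0.881

β_P = Σ w_i β_i = 0.23×-0.13 + 0.10×1.41 + 0.21×0.83 + 0.13×0.26 + 0.21×1.71 + 0.12×1.69 = 0.8811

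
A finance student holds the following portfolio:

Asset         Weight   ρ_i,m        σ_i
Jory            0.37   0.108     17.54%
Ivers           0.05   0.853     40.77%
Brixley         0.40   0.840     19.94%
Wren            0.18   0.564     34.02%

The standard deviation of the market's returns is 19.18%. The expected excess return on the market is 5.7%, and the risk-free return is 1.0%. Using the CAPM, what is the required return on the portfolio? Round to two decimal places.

β_Jory = 0.108 × 17.54% / 19.18% = 0.0988
β_Ivers = 0.853 × 40.77% / 19.18% = 1.8132
β_Brixley = 0.840 × 19.94% / 19.18% = 0.8733
β_Wren = 0.564 × 34.02% / 19.18% = 1.0004
β_P = Σ w_i β_i = 0.37×0.0988 + 0.05×1.8132 + 0.40×0.8733 + 0.18×1.0004 = 0.6566
E(R_P) = R_f + β_P × MRP = 1.0% + 0.6566 × 5.7% = 4.74%

4.74%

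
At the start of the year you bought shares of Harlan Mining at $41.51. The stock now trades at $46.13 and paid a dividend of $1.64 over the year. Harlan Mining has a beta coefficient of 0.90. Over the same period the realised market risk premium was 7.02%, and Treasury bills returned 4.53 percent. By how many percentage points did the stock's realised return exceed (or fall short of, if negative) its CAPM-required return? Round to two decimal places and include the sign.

+4.23%

Realised HPR = (P1 + D1 − P0) / P0 = (46.13 + 1.64 − 41.51) / 41.51 = 6.26 / 41.51 = 15.0807%
CAPM required = R_f + β·MRP = 4.53% + 0.90 × 7.02% = 10.8480%
α = realised − required = 15.0807% − 10.8480% = +4.23%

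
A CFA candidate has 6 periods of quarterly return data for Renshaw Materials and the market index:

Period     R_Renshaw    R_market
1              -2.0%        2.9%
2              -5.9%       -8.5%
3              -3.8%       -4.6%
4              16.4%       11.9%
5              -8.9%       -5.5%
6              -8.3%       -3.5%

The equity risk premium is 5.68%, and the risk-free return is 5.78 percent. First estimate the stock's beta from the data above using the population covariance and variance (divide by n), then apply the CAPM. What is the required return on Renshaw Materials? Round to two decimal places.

12.34%

Mean R_i = (-2.0 − 5.9 − 3.8 + 16.4 − 8.9 − 8.3) / 6 = -2.0833%
Mean R_m = (2.9 − 8.5 − 4.6 + 11.9 − 5.5 − 3.5) / 6 = -1.2167%
Σ(R_i − R̄_i)(R_m − R̄_m) = 319.7817  ⇒  Cov = 319.7817 / 6 = 53.2970
Σ(R_m − R̄_m)² = 277.0483  ⇒  Var(R_m) = 277.0483 / 6 = 46.1747
β = Cov / Var(R_m) = 53.2970 / 46.1747 = 1.1542
E(R) = R_f + β × MRP = 5.78% + 1.1542 × 5.68% = 12.34%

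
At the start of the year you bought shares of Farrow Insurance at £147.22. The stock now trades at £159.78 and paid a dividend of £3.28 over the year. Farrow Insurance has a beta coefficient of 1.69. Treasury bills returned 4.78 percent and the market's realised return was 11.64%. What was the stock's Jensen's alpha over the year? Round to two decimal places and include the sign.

-5.61%

Realised HPR = (P1 + D1 − P0) / P0 = (159.78 + 3.28 − 147.22) / 147.22 = 15.84 / 147.22 = 10.7594%
MRP = 11.64% − 4.78% = 6.86%
CAPM required = R_f + β·MRP = 4.78% + 1.69 × 6.86% = 16.3734%
α = realised − required = 10.7594% − 16.3734% = -5.61%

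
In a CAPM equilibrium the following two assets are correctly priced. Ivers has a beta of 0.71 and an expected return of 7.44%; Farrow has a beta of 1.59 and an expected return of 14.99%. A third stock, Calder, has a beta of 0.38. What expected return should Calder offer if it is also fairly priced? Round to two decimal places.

4.61%

MRP (SML slope) = (14.99% − 7.44%) / (1.59 − 0.71) = 7.55% / 0.88 = 8.5795%
R_f (intercept) = 7.44% − 0.71 × 8.5795% = 1.3486%
E(R_Calder) = R_f + β × MRP = 1.3486% + 0.38 × 8.5795% = 4.61%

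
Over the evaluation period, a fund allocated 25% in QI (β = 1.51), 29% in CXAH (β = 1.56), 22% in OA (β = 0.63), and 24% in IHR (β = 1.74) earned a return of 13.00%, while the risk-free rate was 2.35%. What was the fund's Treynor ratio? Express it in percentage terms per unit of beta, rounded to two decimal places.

β_P = 0.25×1.51 + 0.29×1.56 + 0.22×0.63 + 0.24×1.74 = 1.3861
Treynor = (R_P − R_f) / β_P = (13.00% − 2.35%) / 1.3861 = 10.65% / 1.3861 = 7.68%

7.68%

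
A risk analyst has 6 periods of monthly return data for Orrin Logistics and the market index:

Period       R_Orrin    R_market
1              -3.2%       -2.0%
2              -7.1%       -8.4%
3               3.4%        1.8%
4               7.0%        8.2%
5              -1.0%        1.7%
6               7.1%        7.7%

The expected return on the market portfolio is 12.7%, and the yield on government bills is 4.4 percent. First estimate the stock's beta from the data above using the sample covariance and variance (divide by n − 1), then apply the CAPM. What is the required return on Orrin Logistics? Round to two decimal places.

11.82%

Mean R_i = (-3.2 − 7.1 + 3.4 + 7.0 − 1.0 + 7.1) / 6 = 1.0333%
Mean R_m = (-2.0 − 8.4 + 1.8 + 8.2 + 1.7 + 7.7) / 6 = 1.5000%
Σ(R_i − R̄_i)(R_m − R̄_m) = 173.2300  ⇒  Cov = 173.2300 / 5 = 34.6460
Σ(R_m − R̄_m)² = 193.7200  ⇒  Var(R_m) = 193.7200 / 5 = 38.7440
β = Cov / Var(R_m) = 34.6460 / 38.7440 = 0.8942
MRP = 12.7% − 4.4% = 8.30%
E(R) = R_f + β × MRP = 4.4% + 0.8942 × 8.3% = 11.82%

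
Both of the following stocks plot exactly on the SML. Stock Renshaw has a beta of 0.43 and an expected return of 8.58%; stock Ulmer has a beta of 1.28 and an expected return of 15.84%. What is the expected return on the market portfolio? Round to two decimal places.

13.45%

Both satisfy E(R) = R_f + β·MRP, so the slope of the SML is
MRP = (15.84% − 8.58%) / (1.28 − 0.43) = 7.26% / 0.85 = 8.5412%
R_f = E(R_Renshaw) − β_Renshaw·MRP = 8.58% − 0.43 × 8.5412% = 4.9073%
E(R_m) = R_f + MRP = 4.9073% + 8.5412% = 13.45%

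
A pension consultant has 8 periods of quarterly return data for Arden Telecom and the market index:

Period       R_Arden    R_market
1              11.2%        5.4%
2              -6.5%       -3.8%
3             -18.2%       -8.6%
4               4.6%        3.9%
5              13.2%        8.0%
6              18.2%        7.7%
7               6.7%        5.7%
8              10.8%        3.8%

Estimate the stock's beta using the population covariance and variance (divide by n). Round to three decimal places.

Mean R_i = (11.2 − 6.5 − 18.2 + 4.6 + 13.2 + 18.2 + 6.7 + 10.8) / 8 = 5.0000%
Mean R_m = (5.4 − 3.8 − 8.6 + 3.9 + 8.0 + 7.7 + 5.7 + 3.8) / 8 = 2.7625%
Σ(R_i − R̄_i)(R_m − R̄_m) = 474.1100  ⇒  Cov = 474.1100 / 8 = 59.2638
Σ(R_m − R̄_m)² = 241.9388  ⇒  Var(R_m) = 241.9388 / 8 = 30.2424
β = Cov / Var(R_m) = 59.2638 / 30.2424 = 1.9596

1.960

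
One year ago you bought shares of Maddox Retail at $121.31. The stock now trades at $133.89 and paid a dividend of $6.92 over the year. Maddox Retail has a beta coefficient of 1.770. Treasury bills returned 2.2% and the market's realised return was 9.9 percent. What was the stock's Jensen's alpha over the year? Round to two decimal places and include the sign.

Realised HPR = (P1 + D1 − P0) / P0 = (133.89 + 6.92 − 121.31) / 121.31 = 19.50 / 121.31 = 16.0745%
MRP = 9.9% − 2.2% = 7.70%
CAPM required = R_f + β·MRP = 2.2% + 1.770 × 7.7% = 15.8290%
α = realised − required = 16.0745% − 15.8290% = +0.25%

+0.25%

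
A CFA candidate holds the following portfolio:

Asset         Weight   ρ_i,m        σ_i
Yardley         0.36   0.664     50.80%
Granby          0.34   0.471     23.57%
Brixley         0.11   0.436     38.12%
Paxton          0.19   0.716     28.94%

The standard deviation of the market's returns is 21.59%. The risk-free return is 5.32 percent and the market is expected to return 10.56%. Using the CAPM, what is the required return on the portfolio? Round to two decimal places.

β_Yardley = 0.664 × 50.80% / 21.59% = 1.5624
β_Granby = 0.471 × 23.57% / 21.59% = 0.5142
β_Brixley = 0.436 × 38.12% / 21.59% = 0.7698
β_Paxton = 0.716 × 28.94% / 21.59% = 0.9598
β_P = Σ w_i β_i = 0.36×1.5624 + 0.34×0.5142 + 0.11×0.7698 + 0.19×0.9598 = 1.0043
MRP = 10.56% − 5.32% = 5.24%
E(R_P) = R_f + β_P × MRP = 5.32% + 1.0043 × 5.24% = 10.58%

10.58%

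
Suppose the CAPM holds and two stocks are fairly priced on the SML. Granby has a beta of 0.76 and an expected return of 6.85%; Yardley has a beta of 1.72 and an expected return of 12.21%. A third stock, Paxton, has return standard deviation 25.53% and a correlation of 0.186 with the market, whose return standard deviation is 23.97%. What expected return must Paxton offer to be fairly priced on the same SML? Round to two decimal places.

3.71%

MRP = (12.21% − 6.85%) / (1.72 − 0.76) = 5.5833%
R_f = 6.85% − 0.76 × 5.5833% = 2.6067%
β_Paxton = ρ·σ_i/σ_m = 0.186 × 25.53 / 23.97 = 0.1981
E(R_Paxton) = R_f + β × MRP = 2.6067% + 0.1981 × 5.5833% = 3.71%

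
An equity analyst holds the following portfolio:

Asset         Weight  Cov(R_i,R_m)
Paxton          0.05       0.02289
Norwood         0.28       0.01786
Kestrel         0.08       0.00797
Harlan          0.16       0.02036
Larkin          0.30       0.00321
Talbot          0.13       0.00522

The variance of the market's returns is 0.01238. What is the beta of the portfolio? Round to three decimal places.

0.944

β_Paxton = 0.02289 / 0.01238 = 1.8489
β_Norwood = 0.01786 / 0.01238 = 1.4426
β_Kestrel = 0.00797 / 0.01238 = 0.6438
β_Harlan = 0.02036 / 0.01238 = 1.6446
β_Larkin = 0.00321 / 0.01238 = 0.2593
β_Talbot = 0.00522 / 0.01238 = 0.4216
β_P = Σ w_i β_i = 0.05×1.8489 + 0.28×1.4426 + 0.08×0.6438 + 0.16×1.6446 + 0.30×0.2593 + 0.13×0.4216 = 0.9436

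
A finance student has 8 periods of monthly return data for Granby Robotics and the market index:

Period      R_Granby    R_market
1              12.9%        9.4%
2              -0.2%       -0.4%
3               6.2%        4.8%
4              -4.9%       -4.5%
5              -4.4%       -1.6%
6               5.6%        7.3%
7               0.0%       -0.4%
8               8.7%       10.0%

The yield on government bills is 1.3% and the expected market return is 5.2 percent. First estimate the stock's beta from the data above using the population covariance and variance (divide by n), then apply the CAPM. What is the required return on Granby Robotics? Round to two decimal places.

5.61%

Mean R_i = (12.9 − 0.2 + 6.2 − 4.9 − 4.4 + 5.6 + 0.0 + 8.7) / 8 = 2.9875%
Mean R_m = (9.4 − 0.4 + 4.8 − 4.5 − 1.6 + 7.3 − 0.4 + 10.0) / 8 = 3.0750%
Σ(R_i − R̄_i)(R_m − R̄_m) = 234.5775  ⇒  Cov = 234.5775 / 8 = 29.3222
Σ(R_m − R̄_m)² = 212.1750  ⇒  Var(R_m) = 212.1750 / 8 = 26.5219
β = Cov / Var(R_m) = 29.3222 / 26.5219 = 1.1056
MRP = 5.2% − 1.3% = 3.90%
E(R) = R_f + β × MRP = 1.3% + 1.1056 × 3.9% = 5.61%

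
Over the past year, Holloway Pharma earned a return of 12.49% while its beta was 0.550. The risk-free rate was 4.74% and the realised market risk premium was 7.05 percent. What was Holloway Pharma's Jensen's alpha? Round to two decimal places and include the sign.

CAPM benchmark = R_f + β(R_m − R_f) = 4.74% + 0.550 × 7.05% = 8.61750%
α = actual − benchmark = 12.49% − 8.61750% = +3.87%

+3.87%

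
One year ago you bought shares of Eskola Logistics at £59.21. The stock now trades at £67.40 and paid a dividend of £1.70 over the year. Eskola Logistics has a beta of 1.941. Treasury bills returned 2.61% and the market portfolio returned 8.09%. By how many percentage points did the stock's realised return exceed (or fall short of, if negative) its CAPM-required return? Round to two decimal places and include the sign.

+3.46%

Realised HPR = (P1 + D1 − P0) / P0 = (67.40 + 1.70 − 59.21) / 59.21 = 9.89 / 59.21 = 16.7033%
MRP = 8.09% − 2.61% = 5.48%
CAPM required = R_f + β·MRP = 2.61% + 1.941 × 5.48% = 13.24668%
α = realised − required = 16.7033% − 13.24668% = +3.46%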